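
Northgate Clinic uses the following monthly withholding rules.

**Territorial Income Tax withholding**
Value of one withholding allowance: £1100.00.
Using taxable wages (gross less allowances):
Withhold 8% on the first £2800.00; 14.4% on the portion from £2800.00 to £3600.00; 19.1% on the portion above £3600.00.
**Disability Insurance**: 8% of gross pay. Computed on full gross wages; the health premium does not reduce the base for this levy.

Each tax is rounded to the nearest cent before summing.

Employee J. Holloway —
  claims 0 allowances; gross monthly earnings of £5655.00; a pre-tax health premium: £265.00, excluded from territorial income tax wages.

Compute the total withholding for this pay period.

Territorial Income Tax: taxable = £5655.00 − £265.00 = £5390.00
  £339.20 + 19.1% × (£5390.00 − £3600.00) = £339.20 + 19.1% × £1790.00 = £681.09
Disability Insurance: 8% × £5655.00 = £452.40
Total: £681.09 + £452.40 = £1133.49

£1133.49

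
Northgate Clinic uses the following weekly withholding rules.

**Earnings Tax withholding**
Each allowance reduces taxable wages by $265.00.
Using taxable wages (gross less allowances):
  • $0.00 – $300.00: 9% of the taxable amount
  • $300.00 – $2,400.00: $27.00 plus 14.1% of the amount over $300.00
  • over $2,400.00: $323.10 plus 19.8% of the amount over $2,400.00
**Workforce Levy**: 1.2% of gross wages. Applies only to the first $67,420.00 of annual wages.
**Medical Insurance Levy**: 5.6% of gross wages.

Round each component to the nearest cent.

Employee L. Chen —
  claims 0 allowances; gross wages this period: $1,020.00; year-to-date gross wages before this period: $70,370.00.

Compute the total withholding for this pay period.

Earnings Tax: taxable = $1,020.00
  $27.00 + 14.1% × ($1,020.00 − $300.00) = $27.00 + 14.1% × $720.00 = $128.52
Workforce Levy: YTD $70,370.00 ≥ cap $67,420.00 → $0.00
Medical Insurance Levy: 5.6% × $1,020.00 = $57.12
Total: $128.52 + $0.00 + $57.12 = $185.64

$185.64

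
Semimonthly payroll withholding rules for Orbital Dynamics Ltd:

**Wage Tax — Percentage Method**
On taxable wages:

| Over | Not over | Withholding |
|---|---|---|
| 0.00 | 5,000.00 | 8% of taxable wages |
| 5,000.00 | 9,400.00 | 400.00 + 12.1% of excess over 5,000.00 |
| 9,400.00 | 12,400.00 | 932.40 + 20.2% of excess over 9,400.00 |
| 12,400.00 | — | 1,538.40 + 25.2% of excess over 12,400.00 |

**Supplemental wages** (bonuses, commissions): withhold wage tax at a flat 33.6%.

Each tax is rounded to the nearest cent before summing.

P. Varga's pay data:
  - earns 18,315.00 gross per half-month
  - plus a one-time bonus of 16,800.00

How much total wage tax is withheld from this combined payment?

Wage Tax: taxable = 18,315.00
  1,538.40 + 25.2% × (18,315.00 − 12,400.00) = 1,538.40 + 25.2% × 5,915.00 = 3,028.98
Supplemental (33.6% flat on bonus): 33.6% × 16,800.00 = 5,644.80
Total wage tax: 3,028.98 + 5,644.80 = 8,673.78

8,673.78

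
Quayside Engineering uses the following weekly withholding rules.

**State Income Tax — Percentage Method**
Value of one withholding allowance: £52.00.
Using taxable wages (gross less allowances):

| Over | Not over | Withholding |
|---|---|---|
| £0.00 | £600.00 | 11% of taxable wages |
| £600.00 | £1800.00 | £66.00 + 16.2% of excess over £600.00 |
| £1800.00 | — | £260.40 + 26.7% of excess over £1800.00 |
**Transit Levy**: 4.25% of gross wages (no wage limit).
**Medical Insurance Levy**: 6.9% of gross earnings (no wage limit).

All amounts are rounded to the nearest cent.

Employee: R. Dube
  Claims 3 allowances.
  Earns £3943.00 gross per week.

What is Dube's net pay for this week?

State Income Tax: taxable = £3943.00 − 3×£52.00 = £3787.00
  £260.40 + 26.7% × (£3787.00 − £1800.00) = £260.40 + 26.7% × £1987.00 = £790.93
Transit Levy: 4.25% × £3943.00 = £167.58
Medical Insurance Levy: 6.9% × £3943.00 = £272.07
Total withheld: £790.93 + £167.58 + £272.07 = £1230.58
Net pay: £3943.00 − £1230.58 = £2712.42

£2712.42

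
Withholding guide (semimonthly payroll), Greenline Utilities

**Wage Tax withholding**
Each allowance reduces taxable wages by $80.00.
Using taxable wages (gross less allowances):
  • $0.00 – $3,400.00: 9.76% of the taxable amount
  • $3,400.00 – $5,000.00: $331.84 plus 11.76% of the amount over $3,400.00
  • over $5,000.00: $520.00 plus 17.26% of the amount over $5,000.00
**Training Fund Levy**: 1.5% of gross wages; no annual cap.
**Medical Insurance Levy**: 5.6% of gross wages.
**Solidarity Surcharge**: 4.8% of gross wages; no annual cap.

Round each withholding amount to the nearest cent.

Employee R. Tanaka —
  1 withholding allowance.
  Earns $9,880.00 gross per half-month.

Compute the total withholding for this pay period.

$2,524.20

Wage Tax: taxable = $9,880.00 − 1×$80.00 = $9,800.00
  $520.00 + 17.26% × ($9,800.00 − $5,000.00) = $520.00 + 17.26% × $4,800.00 = $1,348.48
Training Fund Levy: 1.5% × $9,880.00 = $148.20
Medical Insurance Levy: 5.6% × $9,880.00 = $553.28
Solidarity Surcharge: 4.8% × $9,880.00 = $474.24
Total: $1,348.48 + $148.20 + $553.28 + $474.24 = $2,524.20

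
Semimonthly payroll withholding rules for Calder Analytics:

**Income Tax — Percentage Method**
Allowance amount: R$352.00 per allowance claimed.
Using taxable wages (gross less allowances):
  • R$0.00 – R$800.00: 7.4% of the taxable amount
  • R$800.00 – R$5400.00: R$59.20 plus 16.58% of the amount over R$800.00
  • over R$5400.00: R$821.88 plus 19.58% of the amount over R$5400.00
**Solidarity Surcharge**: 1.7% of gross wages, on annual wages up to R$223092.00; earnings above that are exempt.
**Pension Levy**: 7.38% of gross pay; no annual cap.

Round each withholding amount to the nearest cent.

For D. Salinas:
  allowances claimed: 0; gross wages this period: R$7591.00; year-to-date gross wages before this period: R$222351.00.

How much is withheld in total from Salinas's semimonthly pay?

R$1823.70

Income Tax: taxable = R$7591.00
  R$821.88 + 19.58% × (R$7591.00 − R$5400.00) = R$821.88 + 19.58% × R$2191.00 = R$1250.88
Solidarity Surcharge: cap R$223092.00 − YTD R$222351.00 = R$741.00 subject; 1.7% × R$741.00 = R$12.60
Pension Levy: 7.38% × R$7591.00 = R$560.22
Total: R$1250.88 + R$12.60 + R$560.22 = R$1823.70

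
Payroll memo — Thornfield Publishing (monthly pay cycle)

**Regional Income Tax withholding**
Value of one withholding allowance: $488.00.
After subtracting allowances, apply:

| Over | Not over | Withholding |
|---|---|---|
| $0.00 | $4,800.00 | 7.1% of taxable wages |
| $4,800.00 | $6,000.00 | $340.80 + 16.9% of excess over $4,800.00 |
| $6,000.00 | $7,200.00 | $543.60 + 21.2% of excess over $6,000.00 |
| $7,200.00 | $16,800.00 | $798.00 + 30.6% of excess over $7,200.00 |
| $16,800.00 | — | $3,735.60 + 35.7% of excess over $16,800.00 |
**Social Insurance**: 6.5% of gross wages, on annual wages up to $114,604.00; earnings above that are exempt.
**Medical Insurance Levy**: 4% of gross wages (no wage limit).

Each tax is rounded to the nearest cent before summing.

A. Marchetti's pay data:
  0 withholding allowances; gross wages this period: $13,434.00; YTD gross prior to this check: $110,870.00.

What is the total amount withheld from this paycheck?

$3,485.67

Regional Income Tax: taxable = $13,434.00
  $798.00 + 30.6% × ($13,434.00 − $7,200.00) = $798.00 + 30.6% × $6,234.00 = $2,705.60
Social Insurance: cap $114,604.00 − YTD $110,870.00 = $3,734.00 subject; 6.5% × $3,734.00 = $242.71
Medical Insurance Levy: 4% × $13,434.00 = $537.36
Total: $2,705.60 + $242.71 + $537.36 = $3,485.67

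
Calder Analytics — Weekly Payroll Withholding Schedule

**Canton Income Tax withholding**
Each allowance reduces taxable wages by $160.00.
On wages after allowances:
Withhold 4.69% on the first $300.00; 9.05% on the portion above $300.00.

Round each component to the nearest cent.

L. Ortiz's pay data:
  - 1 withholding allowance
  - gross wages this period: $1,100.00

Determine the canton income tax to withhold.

Canton Income Tax: taxable = $1,100.00 − 1×$160.00 = $940.00
  $14.07 + 9.05% × ($940.00 − $300.00) = $14.07 + 9.05% × $640.00 = $71.99

$71.99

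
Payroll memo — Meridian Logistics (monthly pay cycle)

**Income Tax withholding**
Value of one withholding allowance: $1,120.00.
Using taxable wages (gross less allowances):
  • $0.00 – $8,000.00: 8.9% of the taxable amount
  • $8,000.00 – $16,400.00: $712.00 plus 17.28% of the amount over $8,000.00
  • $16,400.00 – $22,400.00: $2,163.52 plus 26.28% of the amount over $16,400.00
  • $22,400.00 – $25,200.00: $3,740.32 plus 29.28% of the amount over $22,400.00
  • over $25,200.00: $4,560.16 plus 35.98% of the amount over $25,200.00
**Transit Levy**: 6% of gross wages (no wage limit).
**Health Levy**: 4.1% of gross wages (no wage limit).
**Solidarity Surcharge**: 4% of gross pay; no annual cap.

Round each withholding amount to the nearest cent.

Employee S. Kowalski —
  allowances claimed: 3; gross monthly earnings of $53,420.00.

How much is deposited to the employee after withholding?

$32,382.99

Income Tax: taxable = $53,420.00 − 3×$1,120.00 = $50,060.00
  $4,560.16 + 35.98% × ($50,060.00 − $25,200.00) = $4,560.16 + 35.98% × $24,860.00 = $13,504.79
Transit Levy: 6% × $53,420.00 = $3,205.20
Health Levy: 4.1% × $53,420.00 = $2,190.22
Solidarity Surcharge: 4% × $53,420.00 = $2,136.80
Total withheld: $13,504.79 + $3,205.20 + $2,190.22 + $2,136.80 = $21,037.01
Net pay: $53,420.00 − $21,037.01 = $32,382.99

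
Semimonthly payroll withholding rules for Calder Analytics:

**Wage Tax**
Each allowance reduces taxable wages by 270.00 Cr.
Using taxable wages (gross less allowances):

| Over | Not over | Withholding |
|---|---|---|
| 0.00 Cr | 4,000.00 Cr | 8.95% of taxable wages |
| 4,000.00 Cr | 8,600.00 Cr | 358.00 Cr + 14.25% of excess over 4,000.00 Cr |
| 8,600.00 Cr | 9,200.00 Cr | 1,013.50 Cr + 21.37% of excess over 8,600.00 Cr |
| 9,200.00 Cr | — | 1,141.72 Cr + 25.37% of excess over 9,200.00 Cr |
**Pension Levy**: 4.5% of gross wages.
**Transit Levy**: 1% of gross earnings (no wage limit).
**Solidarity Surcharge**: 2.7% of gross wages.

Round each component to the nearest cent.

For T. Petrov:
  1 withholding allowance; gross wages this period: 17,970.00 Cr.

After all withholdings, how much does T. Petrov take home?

13,198.29 Cr

Wage Tax: taxable = 17,970.00 Cr − 1×270.00 Cr = 17,700.00 Cr
  1,141.72 Cr + 25.37% × (17,700.00 Cr − 9,200.00 Cr) = 1,141.72 Cr + 25.37% × 8,500.00 Cr = 3,298.17 Cr
Pension Levy: 4.5% × 17,970.00 Cr = 808.65 Cr
Transit Levy: 1% × 17,970.00 Cr = 179.70 Cr
Solidarity Surcharge: 2.7% × 17,970.00 Cr = 485.19 Cr
Total withheld: 3,298.17 Cr + 808.65 Cr + 179.70 Cr + 485.19 Cr = 4,771.71 Cr
Net pay: 17,970.00 Cr − 4,771.71 Cr = 13,198.29 Cr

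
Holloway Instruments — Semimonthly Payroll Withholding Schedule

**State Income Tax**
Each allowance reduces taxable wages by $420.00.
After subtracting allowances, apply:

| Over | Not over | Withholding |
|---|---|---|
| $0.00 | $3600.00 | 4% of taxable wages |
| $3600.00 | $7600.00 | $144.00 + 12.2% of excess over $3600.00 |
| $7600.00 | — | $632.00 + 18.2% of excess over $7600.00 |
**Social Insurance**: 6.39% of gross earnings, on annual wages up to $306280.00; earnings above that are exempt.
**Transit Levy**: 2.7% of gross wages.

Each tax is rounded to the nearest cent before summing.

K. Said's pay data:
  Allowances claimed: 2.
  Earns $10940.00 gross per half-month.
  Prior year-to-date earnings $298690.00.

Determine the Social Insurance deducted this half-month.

$485.00

Social Insurance: cap $306280.00 − YTD $298690.00 = $7590.00 subject; 6.39% × $7590.00 = $485.00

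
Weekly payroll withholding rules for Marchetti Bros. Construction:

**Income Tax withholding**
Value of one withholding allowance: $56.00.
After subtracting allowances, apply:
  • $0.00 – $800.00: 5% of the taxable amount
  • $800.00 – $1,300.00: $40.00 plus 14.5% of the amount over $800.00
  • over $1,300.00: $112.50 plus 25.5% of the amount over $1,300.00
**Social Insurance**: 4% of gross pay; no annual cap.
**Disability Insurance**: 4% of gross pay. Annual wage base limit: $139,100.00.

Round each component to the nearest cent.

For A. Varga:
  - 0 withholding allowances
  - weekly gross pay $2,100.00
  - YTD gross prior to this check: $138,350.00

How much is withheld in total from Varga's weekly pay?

Income Tax: taxable = $2,100.00
  $112.50 + 25.5% × ($2,100.00 − $1,300.00) = $112.50 + 25.5% × $800.00 = $316.50
Social Insurance: 4% × $2,100.00 = $84.00
Disability Insurance: cap $139,100.00 − YTD $138,350.00 = $750.00 subject; 4% × $750.00 = $30.00
Total: $316.50 + $84.00 + $30.00 = $430.50

$430.50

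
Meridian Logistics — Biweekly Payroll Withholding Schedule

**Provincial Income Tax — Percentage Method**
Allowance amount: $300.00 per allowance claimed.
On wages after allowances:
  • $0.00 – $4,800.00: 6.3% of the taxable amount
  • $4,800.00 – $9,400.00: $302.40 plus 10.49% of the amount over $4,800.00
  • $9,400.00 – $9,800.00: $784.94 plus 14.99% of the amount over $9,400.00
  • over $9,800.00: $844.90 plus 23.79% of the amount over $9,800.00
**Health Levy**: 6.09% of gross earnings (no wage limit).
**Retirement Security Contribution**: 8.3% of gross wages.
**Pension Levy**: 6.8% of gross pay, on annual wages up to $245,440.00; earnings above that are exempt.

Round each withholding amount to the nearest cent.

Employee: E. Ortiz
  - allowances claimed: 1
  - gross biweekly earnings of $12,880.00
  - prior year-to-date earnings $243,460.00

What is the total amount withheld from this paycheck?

$3,494.33

Provincial Income Tax: taxable = $12,880.00 − 1×$300.00 = $12,580.00
  $844.90 + 23.79% × ($12,580.00 − $9,800.00) = $844.90 + 23.79% × $2,780.00 = $1,506.26
Health Levy: 6.09% × $12,880.00 = $784.39
Retirement Security Contribution: 8.3% × $12,880.00 = $1,069.04
Pension Levy: cap $245,440.00 − YTD $243,460.00 = $1,980.00 subject; 6.8% × $1,980.00 = $134.64
Total: $1,506.26 + $784.39 + $1,069.04 + $134.64 = $3,494.33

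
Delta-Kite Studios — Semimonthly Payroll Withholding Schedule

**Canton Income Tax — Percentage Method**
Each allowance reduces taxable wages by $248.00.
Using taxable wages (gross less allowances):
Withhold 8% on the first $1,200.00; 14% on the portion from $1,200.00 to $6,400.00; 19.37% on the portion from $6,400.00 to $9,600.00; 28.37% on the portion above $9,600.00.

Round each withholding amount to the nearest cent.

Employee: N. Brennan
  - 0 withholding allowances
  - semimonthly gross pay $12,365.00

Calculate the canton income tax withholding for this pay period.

Canton Income Tax: taxable = $12,365.00
  $1,443.84 + 28.37% × ($12,365.00 − $9,600.00) = $1,443.84 + 28.37% × $2,765.00 = $2,228.27

$2,228.27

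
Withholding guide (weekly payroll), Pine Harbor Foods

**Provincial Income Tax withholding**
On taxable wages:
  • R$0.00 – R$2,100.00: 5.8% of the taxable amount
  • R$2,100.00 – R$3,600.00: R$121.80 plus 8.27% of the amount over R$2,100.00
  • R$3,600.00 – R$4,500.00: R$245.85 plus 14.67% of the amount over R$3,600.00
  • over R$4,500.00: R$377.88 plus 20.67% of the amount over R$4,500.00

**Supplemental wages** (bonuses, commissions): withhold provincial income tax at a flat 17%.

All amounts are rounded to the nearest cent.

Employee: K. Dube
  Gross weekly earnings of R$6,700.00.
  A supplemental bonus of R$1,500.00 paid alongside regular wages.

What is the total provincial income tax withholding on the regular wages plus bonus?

Provincial Income Tax: taxable = R$6,700.00
  R$377.88 + 20.67% × (R$6,700.00 − R$4,500.00) = R$377.88 + 20.67% × R$2,200.00 = R$832.62
Supplemental (17% flat on bonus): 17% × R$1,500.00 = R$255.00
Total provincial income tax: R$832.62 + R$255.00 = R$1,087.62

R$1,087.62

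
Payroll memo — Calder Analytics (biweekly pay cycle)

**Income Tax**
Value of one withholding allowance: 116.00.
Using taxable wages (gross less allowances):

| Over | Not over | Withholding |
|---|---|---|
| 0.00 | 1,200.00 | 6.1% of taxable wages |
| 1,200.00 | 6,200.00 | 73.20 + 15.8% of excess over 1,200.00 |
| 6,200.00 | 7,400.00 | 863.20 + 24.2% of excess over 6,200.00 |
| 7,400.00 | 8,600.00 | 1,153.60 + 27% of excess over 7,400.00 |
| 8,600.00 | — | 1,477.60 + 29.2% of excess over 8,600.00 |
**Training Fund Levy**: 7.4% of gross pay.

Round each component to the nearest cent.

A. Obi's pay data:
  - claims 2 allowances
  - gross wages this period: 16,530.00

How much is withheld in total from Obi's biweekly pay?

4,948.64

Income Tax: taxable = 16,530.00 − 2×116.00 = 16,298.00
  1,477.60 + 29.2% × (16,298.00 − 8,600.00) = 1,477.60 + 29.2% × 7,698.00 = 3,725.42
Training Fund Levy: 7.4% × 16,530.00 = 1,223.22
Total: 3,725.42 + 1,223.22 = 4,948.64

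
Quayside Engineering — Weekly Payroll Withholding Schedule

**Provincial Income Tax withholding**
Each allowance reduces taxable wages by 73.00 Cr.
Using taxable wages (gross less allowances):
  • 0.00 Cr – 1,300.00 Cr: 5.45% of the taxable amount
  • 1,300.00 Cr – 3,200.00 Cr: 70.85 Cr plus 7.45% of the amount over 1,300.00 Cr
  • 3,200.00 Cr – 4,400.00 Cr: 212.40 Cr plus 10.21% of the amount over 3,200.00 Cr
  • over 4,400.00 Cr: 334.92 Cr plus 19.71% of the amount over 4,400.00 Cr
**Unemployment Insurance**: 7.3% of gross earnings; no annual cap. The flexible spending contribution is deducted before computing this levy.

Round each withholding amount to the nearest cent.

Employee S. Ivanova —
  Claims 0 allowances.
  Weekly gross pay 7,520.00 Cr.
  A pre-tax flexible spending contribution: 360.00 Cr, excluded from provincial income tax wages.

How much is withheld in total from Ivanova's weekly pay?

Provincial Income Tax: taxable = 7,520.00 Cr − 360.00 Cr = 7,160.00 Cr
  334.92 Cr + 19.71% × (7,160.00 Cr − 4,400.00 Cr) = 334.92 Cr + 19.71% × 2,760.00 Cr = 878.92 Cr
Unemployment Insurance: 7.3% × 7,160.00 Cr = 522.68 Cr
Total: 878.92 Cr + 522.68 Cr = 1,401.60 Cr

1,401.60 Cr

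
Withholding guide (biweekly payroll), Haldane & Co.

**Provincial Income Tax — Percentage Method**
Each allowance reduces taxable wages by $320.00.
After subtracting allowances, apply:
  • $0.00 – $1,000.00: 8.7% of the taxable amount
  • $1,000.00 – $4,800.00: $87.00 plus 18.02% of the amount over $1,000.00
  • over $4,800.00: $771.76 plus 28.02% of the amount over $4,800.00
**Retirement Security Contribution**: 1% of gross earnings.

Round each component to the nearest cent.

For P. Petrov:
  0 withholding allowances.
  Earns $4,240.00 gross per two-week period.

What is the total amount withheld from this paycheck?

$713.25

Provincial Income Tax: taxable = $4,240.00
  $87.00 + 18.02% × ($4,240.00 − $1,000.00) = $87.00 + 18.02% × $3,240.00 = $670.85
Retirement Security Contribution: 1% × $4,240.00 = $42.40
Total: $670.85 + $42.40 = $713.25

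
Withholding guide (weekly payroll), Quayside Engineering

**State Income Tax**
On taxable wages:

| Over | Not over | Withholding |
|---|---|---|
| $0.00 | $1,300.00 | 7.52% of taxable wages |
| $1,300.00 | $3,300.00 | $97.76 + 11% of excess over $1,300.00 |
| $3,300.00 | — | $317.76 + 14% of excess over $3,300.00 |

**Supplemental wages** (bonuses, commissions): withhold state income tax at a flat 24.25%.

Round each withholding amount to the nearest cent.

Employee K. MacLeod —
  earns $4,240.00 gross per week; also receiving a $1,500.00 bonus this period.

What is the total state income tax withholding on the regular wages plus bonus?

State Income Tax: taxable = $4,240.00
  $317.76 + 14% × ($4,240.00 − $3,300.00) = $317.76 + 14% × $940.00 = $449.36
Supplemental (24.25% flat on bonus): 24.25% × $1,500.00 = $363.75
Total state income tax: $449.36 + $363.75 = $813.11

$813.11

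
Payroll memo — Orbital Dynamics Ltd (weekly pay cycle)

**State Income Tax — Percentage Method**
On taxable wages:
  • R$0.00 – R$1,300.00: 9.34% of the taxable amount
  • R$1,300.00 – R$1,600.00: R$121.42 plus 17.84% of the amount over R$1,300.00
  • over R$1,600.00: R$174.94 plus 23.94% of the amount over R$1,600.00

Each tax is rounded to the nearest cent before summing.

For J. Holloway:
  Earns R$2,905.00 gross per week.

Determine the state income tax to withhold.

R$487.36

State Income Tax: taxable = R$2,905.00
  R$174.94 + 23.94% × (R$2,905.00 − R$1,600.00) = R$174.94 + 23.94% × R$1,305.00 = R$487.36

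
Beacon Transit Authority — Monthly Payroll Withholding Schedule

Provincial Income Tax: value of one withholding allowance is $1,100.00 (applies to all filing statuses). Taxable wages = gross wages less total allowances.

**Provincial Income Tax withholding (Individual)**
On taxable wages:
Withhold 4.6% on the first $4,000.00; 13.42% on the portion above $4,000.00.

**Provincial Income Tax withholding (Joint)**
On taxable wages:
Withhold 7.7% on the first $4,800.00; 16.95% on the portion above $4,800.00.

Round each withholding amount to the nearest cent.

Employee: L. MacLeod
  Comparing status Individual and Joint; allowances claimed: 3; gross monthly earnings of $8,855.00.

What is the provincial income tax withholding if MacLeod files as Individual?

Provincial Income Tax (Individual): taxable = $8,855.00 − 3×$1,100.00 = $5,555.00
  $184.00 + 13.42% × ($5,555.00 − $4,000.00) = $184.00 + 13.42% × $1,555.00 = $392.68

$392.68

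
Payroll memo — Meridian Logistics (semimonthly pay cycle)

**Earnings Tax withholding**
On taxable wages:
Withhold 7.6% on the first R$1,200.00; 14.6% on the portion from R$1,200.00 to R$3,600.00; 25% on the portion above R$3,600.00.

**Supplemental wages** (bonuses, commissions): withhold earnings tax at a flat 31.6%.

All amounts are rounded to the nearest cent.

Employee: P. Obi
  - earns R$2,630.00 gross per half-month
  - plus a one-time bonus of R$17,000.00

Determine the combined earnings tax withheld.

Earnings Tax: taxable = R$2,630.00
  R$91.20 + 14.6% × (R$2,630.00 − R$1,200.00) = R$91.20 + 14.6% × R$1,430.00 = R$299.98
Supplemental (31.6% flat on bonus): 31.6% × R$17,000.00 = R$5,372.00
Total earnings tax: R$299.98 + R$5,372.00 = R$5,671.98

R$5,671.98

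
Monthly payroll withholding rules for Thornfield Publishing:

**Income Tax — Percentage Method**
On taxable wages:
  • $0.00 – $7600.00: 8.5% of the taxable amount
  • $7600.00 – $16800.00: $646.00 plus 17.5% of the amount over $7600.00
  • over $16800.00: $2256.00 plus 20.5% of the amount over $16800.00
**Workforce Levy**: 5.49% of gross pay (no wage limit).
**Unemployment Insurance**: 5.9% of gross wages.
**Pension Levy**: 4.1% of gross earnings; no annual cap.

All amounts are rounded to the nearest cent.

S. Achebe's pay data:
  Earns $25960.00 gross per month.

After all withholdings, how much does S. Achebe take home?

Income Tax: taxable = $25960.00
  $2256.00 + 20.5% × ($25960.00 − $16800.00) = $2256.00 + 20.5% × $9160.00 = $4133.80
Workforce Levy: 5.49% × $25960.00 = $1425.20
Unemployment Insurance: 5.9% × $25960.00 = $1531.64
Pension Levy: 4.1% × $25960.00 = $1064.36
Total withheld: $4133.80 + $1425.20 + $1531.64 + $1064.36 = $8155.00
Net pay: $25960.00 − $8155.00 = $17805.00

$17805.00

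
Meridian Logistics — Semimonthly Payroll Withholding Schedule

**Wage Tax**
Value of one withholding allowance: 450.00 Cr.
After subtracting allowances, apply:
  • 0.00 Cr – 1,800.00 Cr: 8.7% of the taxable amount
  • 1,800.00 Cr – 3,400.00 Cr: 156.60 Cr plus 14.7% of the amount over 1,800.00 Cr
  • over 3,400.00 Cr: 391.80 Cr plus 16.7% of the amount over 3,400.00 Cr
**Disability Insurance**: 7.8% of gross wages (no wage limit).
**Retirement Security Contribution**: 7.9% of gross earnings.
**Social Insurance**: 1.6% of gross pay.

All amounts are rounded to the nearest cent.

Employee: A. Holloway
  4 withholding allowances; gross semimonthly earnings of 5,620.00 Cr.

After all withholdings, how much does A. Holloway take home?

Wage Tax: taxable = 5,620.00 Cr − 4×450.00 Cr = 3,820.00 Cr
  391.80 Cr + 16.7% × (3,820.00 Cr − 3,400.00 Cr) = 391.80 Cr + 16.7% × 420.00 Cr = 461.94 Cr
Disability Insurance: 7.8% × 5,620.00 Cr = 438.36 Cr
Retirement Security Contribution: 7.9% × 5,620.00 Cr = 443.98 Cr
Social Insurance: 1.6% × 5,620.00 Cr = 89.92 Cr
Total withheld: 461.94 Cr + 438.36 Cr + 443.98 Cr + 89.92 Cr = 1,434.20 Cr
Net pay: 5,620.00 Cr − 1,434.20 Cr = 4,185.80 Cr

4,185.80 Cr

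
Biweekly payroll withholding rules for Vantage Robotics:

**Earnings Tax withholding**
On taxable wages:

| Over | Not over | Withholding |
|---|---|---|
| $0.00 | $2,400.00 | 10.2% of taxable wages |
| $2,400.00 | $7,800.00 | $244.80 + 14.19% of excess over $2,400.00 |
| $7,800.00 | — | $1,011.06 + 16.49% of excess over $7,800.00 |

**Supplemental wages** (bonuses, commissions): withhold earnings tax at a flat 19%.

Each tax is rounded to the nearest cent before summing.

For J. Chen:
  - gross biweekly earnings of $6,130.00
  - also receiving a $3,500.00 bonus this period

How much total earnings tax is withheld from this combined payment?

Earnings Tax: taxable = $6,130.00
  $244.80 + 14.19% × ($6,130.00 − $2,400.00) = $244.80 + 14.19% × $3,730.00 = $774.09
Supplemental (19% flat on bonus): 19% × $3,500.00 = $665.00
Total earnings tax: $774.09 + $665.00 = $1,439.09

$1,439.09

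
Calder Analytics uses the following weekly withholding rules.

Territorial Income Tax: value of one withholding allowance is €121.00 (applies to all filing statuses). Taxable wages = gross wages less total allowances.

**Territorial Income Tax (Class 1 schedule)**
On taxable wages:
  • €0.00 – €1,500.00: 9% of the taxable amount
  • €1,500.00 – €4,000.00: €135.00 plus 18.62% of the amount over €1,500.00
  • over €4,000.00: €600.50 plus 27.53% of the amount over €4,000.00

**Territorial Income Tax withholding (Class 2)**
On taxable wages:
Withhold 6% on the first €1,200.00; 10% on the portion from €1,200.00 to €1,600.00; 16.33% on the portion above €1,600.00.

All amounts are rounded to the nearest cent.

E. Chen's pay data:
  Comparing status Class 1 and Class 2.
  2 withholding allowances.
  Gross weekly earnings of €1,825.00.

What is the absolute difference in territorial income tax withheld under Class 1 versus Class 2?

€40.15

Territorial Income Tax (Class 1): taxable = €1,825.00 − 2×€121.00 = €1,583.00
  €135.00 + 18.62% × (€1,583.00 − €1,500.00) = €135.00 + 18.62% × €83.00 = €150.45
Territorial Income Tax (Class 2): taxable = €1,825.00 − 2×€121.00 = €1,583.00
  €72.00 + 10% × (€1,583.00 − €1,200.00) = €72.00 + 10% × €383.00 = €110.30
Difference: |€150.45 − €110.30| = €40.15 (higher under Class 1)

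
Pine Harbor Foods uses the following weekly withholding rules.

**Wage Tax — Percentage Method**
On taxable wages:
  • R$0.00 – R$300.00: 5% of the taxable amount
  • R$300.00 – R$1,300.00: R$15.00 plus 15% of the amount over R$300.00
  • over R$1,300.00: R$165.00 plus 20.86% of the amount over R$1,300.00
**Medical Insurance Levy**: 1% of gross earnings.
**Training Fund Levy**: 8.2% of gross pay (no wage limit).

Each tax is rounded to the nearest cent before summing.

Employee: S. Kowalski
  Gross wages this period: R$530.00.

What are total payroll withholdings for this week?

Wage Tax: taxable = R$530.00
  R$15.00 + 15% × (R$530.00 − R$300.00) = R$15.00 + 15% × R$230.00 = R$49.50
Medical Insurance Levy: 1% × R$530.00 = R$5.30
Training Fund Levy: 8.2% × R$530.00 = R$43.46
Total: R$49.50 + R$5.30 + R$43.46 = R$98.26

R$98.26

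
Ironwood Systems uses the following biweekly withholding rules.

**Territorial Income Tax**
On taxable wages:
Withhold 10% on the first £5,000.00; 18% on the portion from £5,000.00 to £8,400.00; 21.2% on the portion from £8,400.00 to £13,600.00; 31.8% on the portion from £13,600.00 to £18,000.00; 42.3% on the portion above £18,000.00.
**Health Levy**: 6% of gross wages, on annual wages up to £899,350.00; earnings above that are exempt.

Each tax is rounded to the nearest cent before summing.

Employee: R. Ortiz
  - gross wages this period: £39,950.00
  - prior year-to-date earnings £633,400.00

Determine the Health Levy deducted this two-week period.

Health Levy: 6% × £39,950.00 = £2,397.00

£2,397.00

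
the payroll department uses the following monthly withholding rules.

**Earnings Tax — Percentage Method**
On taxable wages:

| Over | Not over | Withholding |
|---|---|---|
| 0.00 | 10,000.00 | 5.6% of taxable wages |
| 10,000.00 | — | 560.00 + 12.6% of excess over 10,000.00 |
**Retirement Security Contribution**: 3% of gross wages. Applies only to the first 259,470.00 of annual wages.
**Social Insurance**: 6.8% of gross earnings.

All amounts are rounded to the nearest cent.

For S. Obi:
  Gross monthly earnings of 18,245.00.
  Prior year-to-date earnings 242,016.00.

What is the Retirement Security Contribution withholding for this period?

Retirement Security Contribution: cap 259,470.00 − YTD 242,016.00 = 17,454.00 subject; 3% × 17,454.00 = 523.62

523.62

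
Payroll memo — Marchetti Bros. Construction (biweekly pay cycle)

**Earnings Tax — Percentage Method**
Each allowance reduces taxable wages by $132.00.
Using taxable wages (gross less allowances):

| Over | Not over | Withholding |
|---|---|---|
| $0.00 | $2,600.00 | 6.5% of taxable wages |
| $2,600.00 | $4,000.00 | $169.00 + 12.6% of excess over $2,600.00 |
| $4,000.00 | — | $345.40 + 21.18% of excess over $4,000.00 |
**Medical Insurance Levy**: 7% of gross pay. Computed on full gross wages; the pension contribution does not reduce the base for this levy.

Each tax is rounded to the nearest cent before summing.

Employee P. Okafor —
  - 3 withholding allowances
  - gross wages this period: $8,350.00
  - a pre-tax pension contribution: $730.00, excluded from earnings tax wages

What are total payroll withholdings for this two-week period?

$1,612.74

Earnings Tax: taxable = $8,350.00 − $730.00 − 3×$132.00 = $7,224.00
  $345.40 + 21.18% × ($7,224.00 − $4,000.00) = $345.40 + 21.18% × $3,224.00 = $1,028.24
Medical Insurance Levy: 7% × $8,350.00 = $584.50
Total: $1,028.24 + $584.50 = $1,612.74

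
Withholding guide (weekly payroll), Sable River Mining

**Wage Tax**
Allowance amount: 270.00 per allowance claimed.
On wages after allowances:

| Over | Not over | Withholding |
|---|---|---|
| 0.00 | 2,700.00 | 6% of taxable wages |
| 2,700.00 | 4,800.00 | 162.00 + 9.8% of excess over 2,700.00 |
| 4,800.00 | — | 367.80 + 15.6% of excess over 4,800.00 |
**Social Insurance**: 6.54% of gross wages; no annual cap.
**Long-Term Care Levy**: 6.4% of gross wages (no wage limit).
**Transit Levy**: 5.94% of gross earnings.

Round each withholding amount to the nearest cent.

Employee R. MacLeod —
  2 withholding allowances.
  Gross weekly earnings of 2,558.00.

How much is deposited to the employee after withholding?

1,953.97

Wage Tax: taxable = 2,558.00 − 2×270.00 = 2,018.00
  6% × 2,018.00 = 121.08
Social Insurance: 6.54% × 2,558.00 = 167.29
Long-Term Care Levy: 6.4% × 2,558.00 = 163.71
Transit Levy: 5.94% × 2,558.00 = 151.95
Total withheld: 121.08 + 167.29 + 163.71 + 151.95 = 604.03
Net pay: 2,558.00 − 604.03 = 1,953.97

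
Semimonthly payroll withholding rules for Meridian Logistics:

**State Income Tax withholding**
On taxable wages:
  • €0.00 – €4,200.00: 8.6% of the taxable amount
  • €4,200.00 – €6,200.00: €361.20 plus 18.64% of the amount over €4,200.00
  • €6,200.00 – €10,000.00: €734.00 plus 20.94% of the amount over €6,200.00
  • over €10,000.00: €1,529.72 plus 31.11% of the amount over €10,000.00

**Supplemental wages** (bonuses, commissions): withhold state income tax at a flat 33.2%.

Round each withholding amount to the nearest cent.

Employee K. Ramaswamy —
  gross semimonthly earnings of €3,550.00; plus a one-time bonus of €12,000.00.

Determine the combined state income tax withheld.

€4,289.30

State Income Tax: taxable = €3,550.00
  8.6% × €3,550.00 = €305.30
Supplemental (33.2% flat on bonus): 33.2% × €12,000.00 = €3,984.00
Total state income tax: €305.30 + €3,984.00 = €4,289.30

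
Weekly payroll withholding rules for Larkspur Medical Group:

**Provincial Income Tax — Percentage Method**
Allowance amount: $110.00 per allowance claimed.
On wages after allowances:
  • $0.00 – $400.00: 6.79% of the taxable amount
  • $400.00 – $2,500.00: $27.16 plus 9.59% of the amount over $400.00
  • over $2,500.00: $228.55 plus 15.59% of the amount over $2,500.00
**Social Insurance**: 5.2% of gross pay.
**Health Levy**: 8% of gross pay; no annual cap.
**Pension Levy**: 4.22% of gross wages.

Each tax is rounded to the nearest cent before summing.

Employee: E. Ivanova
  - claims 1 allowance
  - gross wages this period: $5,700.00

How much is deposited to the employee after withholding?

$3,996.78

Provincial Income Tax: taxable = $5,700.00 − 1×$110.00 = $5,590.00
  $228.55 + 15.59% × ($5,590.00 − $2,500.00) = $228.55 + 15.59% × $3,090.00 = $710.28
Social Insurance: 5.2% × $5,700.00 = $296.40
Health Levy: 8% × $5,700.00 = $456.00
Pension Levy: 4.22% × $5,700.00 = $240.54
Total withheld: $710.28 + $296.40 + $456.00 + $240.54 = $1,703.22
Net pay: $5,700.00 − $1,703.22 = $3,996.78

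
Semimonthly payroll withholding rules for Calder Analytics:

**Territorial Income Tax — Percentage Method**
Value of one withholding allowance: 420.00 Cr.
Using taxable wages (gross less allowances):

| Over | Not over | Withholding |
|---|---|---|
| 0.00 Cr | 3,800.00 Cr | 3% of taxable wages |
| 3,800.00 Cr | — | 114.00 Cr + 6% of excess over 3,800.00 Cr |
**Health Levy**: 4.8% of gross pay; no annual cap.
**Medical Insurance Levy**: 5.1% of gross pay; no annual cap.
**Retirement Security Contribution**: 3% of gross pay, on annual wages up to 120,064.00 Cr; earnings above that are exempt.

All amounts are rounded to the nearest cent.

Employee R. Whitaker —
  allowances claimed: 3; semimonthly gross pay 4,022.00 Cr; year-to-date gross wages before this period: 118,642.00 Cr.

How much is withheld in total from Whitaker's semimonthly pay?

Territorial Income Tax: taxable = 4,022.00 Cr − 3×420.00 Cr = 2,762.00 Cr
  3% × 2,762.00 Cr = 82.86 Cr
Health Levy: 4.8% × 4,022.00 Cr = 193.06 Cr
Medical Insurance Levy: 5.1% × 4,022.00 Cr = 205.12 Cr
Retirement Security Contribution: cap 120,064.00 Cr − YTD 118,642.00 Cr = 1,422.00 Cr subject; 3% × 1,422.00 Cr = 42.66 Cr
Total: 82.86 Cr + 193.06 Cr + 205.12 Cr + 42.66 Cr = 523.70 Cr

523.70 Cr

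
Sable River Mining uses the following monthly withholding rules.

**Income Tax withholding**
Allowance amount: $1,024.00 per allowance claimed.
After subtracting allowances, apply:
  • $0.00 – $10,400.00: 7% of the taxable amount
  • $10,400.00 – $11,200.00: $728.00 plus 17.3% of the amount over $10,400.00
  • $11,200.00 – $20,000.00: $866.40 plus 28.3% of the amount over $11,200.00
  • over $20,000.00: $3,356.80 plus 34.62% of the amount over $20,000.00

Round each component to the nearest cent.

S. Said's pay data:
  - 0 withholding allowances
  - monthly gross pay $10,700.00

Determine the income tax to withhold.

$779.90

Income Tax: taxable = $10,700.00
  $728.00 + 17.3% × ($10,700.00 − $10,400.00) = $728.00 + 17.3% × $300.00 = $779.90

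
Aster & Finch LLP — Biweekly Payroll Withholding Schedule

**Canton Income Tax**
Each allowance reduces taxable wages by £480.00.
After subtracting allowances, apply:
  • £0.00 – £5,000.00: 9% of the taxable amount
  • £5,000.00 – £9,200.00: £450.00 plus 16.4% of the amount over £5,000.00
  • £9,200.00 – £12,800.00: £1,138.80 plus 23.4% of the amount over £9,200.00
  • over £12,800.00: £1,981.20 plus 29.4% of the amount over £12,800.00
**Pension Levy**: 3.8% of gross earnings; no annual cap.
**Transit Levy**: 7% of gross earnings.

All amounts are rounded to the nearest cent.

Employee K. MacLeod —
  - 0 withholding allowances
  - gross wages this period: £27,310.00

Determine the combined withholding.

Canton Income Tax: taxable = £27,310.00
  £1,981.20 + 29.4% × (£27,310.00 − £12,800.00) = £1,981.20 + 29.4% × £14,510.00 = £6,247.14
Pension Levy: 3.8% × £27,310.00 = £1,037.78
Transit Levy: 7% × £27,310.00 = £1,911.70
Total: £6,247.14 + £1,037.78 + £1,911.70 = £9,196.62

£9,196.62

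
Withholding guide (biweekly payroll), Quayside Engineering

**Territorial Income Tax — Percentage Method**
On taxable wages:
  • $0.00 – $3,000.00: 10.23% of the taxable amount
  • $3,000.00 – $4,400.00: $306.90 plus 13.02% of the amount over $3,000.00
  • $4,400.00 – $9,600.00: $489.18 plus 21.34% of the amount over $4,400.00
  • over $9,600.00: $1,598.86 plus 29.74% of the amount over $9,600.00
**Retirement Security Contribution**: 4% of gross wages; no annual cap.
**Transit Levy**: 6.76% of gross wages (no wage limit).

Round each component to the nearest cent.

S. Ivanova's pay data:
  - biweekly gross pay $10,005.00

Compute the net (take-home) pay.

Territorial Income Tax: taxable = $10,005.00
  $1,598.86 + 29.74% × ($10,005.00 − $9,600.00) = $1,598.86 + 29.74% × $405.00 = $1,719.31
Retirement Security Contribution: 4% × $10,005.00 = $400.20
Transit Levy: 6.76% × $10,005.00 = $676.34
Total withheld: $1,719.31 + $400.20 + $676.34 = $2,795.85
Net pay: $10,005.00 − $2,795.85 = $7,209.15

$7,209.15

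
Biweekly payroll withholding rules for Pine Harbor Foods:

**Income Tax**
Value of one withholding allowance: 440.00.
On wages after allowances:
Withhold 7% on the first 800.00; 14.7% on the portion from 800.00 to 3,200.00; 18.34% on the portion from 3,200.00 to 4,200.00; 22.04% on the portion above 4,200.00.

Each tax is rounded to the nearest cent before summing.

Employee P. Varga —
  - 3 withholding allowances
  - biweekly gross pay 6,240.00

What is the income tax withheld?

Income Tax: taxable = 6,240.00 − 3×440.00 = 4,920.00
  592.20 + 22.04% × (4,920.00 − 4,200.00) = 592.20 + 22.04% × 720.00 = 750.89

750.89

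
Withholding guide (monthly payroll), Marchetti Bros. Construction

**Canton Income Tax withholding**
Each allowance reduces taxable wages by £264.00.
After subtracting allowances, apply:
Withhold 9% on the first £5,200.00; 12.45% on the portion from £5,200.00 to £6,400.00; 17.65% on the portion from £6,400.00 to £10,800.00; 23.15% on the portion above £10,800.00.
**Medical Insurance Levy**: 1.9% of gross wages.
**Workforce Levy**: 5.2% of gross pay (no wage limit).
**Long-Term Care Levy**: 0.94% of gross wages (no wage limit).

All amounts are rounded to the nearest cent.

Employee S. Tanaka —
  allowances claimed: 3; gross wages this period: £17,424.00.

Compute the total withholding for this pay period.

Canton Income Tax: taxable = £17,424.00 − 3×£264.00 = £16,632.00
  £1,394.00 + 23.15% × (£16,632.00 − £10,800.00) = £1,394.00 + 23.15% × £5,832.00 = £2,744.11
Medical Insurance Levy: 1.9% × £17,424.00 = £331.06
Workforce Levy: 5.2% × £17,424.00 = £906.05
Long-Term Care Levy: 0.94% × £17,424.00 = £163.79
Total: £2,744.11 + £331.06 + £906.05 + £163.79 = £4,145.01

£4,145.01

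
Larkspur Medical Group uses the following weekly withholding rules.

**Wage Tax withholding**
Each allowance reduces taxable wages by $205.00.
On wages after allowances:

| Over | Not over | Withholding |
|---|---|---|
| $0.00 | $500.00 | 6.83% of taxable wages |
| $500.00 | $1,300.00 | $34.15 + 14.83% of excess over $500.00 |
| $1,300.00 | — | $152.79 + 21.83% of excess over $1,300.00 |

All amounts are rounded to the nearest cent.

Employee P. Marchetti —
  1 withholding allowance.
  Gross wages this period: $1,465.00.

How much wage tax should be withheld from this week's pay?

Wage Tax: taxable = $1,465.00 − 1×$205.00 = $1,260.00
  $34.15 + 14.83% × ($1,260.00 − $500.00) = $34.15 + 14.83% × $760.00 = $146.86

$146.86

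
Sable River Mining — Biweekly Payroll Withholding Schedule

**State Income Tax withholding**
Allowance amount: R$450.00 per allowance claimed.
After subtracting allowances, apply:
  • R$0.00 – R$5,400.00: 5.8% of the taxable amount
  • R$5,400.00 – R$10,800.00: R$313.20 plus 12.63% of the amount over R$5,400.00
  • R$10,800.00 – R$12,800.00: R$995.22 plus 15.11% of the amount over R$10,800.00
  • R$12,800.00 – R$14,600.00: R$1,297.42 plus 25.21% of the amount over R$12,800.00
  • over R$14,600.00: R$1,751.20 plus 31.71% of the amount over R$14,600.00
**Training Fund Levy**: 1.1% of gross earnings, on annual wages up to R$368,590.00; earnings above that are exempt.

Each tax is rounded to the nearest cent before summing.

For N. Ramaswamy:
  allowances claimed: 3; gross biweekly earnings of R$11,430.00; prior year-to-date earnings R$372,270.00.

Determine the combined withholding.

State Income Tax: taxable = R$11,430.00 − 3×R$450.00 = R$10,080.00
  R$313.20 + 12.63% × (R$10,080.00 − R$5,400.00) = R$313.20 + 12.63% × R$4,680.00 = R$904.28
Training Fund Levy: YTD R$372,270.00 ≥ cap R$368,590.00 → R$0.00
Total: R$904.28 + R$0.00 = R$904.28

R$904.28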